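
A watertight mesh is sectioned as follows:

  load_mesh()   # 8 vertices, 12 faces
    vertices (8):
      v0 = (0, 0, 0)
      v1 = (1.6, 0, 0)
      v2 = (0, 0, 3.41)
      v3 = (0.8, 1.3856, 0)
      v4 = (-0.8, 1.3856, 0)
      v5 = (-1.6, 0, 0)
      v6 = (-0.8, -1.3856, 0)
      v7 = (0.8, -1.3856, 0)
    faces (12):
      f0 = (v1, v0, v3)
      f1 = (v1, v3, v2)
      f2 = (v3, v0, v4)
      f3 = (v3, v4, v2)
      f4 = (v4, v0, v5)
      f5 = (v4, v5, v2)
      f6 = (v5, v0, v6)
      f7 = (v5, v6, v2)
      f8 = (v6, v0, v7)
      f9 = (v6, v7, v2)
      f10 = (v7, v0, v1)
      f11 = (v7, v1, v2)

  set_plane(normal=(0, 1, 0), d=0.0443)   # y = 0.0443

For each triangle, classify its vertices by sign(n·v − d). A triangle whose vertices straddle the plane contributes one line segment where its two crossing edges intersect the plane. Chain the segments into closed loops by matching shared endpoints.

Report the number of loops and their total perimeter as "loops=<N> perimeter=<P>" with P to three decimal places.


Straddling triangles (6 of 12):
  (v1,v0,v3) [--+] → (0.0255774, 0.0443, 0)–(1.57442, 0.0443, 0)  len=1.5488
  (v1,v3,v2) [-+-] → (1.57442, 0.0443, 0)–(0.0255774, 0.0443, 3.30098)  len=3.6463
  (v3,v0,v4) [+-+] → (0.0255774, 0.0443, 0)–(-0.0255774, 0.0443, 0)  len=0.0512
  (v3,v4,v2) [++-] → (-0.0255774, 0.0443, 3.30098)–(0.0255774, 0.0443, 3.30098)  len=0.0512
  (v4,v0,v5) [+--] → (-0.0255774, 0.0443, 0)–(-1.57442, 0.0443, 0)  len=1.5488
  (v4,v5,v2) [+--] → (-1.57442, 0.0443, 0)–(-0.0255774, 0.0443, 3.30098)  len=3.6463

Chained into 1 loop(s):
  loop 1: 6 segments, perimeter = 10.4926
Total perimeter = 10.493

loops=1 perimeter=10.493


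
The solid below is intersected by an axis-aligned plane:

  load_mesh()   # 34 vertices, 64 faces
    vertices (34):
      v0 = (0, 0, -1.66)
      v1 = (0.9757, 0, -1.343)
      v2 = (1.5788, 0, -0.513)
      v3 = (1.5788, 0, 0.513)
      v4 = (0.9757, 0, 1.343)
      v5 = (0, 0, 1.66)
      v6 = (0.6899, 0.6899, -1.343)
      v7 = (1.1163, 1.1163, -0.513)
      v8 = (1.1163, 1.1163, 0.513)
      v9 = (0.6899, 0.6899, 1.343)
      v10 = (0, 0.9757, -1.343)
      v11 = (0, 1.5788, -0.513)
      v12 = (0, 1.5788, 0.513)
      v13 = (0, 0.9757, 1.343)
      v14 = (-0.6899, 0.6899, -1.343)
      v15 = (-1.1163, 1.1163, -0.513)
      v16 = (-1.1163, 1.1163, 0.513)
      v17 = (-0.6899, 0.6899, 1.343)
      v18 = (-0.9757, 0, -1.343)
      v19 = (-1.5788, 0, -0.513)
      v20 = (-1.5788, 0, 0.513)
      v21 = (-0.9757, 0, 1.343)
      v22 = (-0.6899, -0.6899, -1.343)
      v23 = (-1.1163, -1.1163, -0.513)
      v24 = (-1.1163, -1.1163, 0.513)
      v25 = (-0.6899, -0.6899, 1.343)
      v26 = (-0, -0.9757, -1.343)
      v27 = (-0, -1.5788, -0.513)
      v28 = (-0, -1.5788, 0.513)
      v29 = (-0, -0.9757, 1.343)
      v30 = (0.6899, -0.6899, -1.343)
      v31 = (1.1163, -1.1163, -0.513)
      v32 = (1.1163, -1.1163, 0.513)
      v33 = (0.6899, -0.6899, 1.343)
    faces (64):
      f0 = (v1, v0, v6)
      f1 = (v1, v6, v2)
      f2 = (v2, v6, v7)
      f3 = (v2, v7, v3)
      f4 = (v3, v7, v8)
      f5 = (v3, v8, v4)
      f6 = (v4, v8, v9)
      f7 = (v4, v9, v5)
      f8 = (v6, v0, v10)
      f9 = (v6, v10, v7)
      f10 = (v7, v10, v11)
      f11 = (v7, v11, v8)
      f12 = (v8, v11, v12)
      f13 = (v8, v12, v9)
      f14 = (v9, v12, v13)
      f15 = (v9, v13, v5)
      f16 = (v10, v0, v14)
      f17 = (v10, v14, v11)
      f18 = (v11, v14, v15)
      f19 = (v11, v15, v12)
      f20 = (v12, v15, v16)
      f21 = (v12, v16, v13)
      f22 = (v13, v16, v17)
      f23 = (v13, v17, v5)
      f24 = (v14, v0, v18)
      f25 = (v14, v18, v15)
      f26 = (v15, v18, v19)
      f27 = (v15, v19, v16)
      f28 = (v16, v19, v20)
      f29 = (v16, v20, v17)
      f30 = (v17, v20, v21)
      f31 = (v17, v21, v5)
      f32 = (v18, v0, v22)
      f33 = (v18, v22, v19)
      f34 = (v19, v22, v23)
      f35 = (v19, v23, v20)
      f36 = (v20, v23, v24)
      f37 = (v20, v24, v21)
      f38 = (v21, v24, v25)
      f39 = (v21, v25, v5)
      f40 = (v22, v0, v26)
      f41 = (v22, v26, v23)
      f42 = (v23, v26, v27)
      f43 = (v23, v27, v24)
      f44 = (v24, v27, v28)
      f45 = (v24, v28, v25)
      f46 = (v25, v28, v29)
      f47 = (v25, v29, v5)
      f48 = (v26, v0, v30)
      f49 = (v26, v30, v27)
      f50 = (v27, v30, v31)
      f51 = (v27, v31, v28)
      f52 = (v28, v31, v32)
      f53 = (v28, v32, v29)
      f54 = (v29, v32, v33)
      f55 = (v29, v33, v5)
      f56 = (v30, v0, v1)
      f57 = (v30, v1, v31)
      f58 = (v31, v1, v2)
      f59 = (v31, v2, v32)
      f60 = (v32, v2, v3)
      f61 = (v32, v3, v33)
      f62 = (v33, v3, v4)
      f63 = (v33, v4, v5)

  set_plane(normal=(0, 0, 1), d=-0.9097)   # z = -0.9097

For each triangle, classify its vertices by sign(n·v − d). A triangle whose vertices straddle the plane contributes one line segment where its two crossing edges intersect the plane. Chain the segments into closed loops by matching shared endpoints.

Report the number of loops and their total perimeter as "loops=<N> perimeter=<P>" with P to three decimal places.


Straddling triangles (16 of 64):
  (v1,v6,v2) [--+] → (1.15395, 0.329739, -0.9097)–(1.29055, 0, -0.9097)  len=0.3569
  (v2,v6,v7) [+-+] → (1.15395, 0.329739, -0.9097)–(0.912501, 0.912501, -0.9097)  len=0.6308
  (v6,v10,v7) [--+] → (0.582762, 1.0491, -0.9097)–(0.912501, 0.912501, -0.9097)  len=0.3569
  (v7,v10,v11) [+-+] → (0.582762, 1.0491, -0.9097)–(0, 1.29055, -0.9097)  len=0.6308
  (v10,v14,v11) [--+] → (-0.329739, 1.15395, -0.9097)–(0, 1.29055, -0.9097)  len=0.3569
  (v11,v14,v15) [+-+] → (-0.329739, 1.15395, -0.9097)–(-0.912501, 0.912501, -0.9097)  len=0.6308
  (v14,v18,v15) [--+] → (-1.0491, 0.582762, -0.9097)–(-0.912501, 0.912501, -0.9097)  len=0.3569
  (v15,v18,v19) [+-+] → (-1.0491, 0.582762, -0.9097)–(-1.29055, 0, -0.9097)  len=0.6308
  (v18,v22,v19) [--+] → (-1.15395, -0.329739, -0.9097)–(-1.29055, 0, -0.9097)  len=0.3569
  (v19,v22,v23) [+-+] → (-1.15395, -0.329739, -0.9097)–(-0.912501, -0.912501, -0.9097)  len=0.6308
  (v22,v26,v23) [--+] → (-0.582762, -1.0491, -0.9097)–(-0.912501, -0.912501, -0.9097)  len=0.3569
  (v23,v26,v27) [+-+] → (-0.582762, -1.0491, -0.9097)–(0, -1.29055, -0.9097)  len=0.6308
  (v26,v30,v27) [--+] → (0.329739, -1.15395, -0.9097)–(0, -1.29055, -0.9097)  len=0.3569
  (v27,v30,v31) [+-+] → (0.329739, -1.15395, -0.9097)–(0.912501, -0.912501, -0.9097)  len=0.6308
  (v30,v1,v31) [--+] → (1.0491, -0.582762, -0.9097)–(0.912501, -0.912501, -0.9097)  len=0.3569
  (v31,v1,v2) [+-+] → (1.0491, -0.582762, -0.9097)–(1.29055, 0, -0.9097)  len=0.6308

Chained into 1 loop(s):
  loop 1: 16 segments, perimeter = 7.9017
Total perimeter = 7.902

loops=1 perimeter=7.902


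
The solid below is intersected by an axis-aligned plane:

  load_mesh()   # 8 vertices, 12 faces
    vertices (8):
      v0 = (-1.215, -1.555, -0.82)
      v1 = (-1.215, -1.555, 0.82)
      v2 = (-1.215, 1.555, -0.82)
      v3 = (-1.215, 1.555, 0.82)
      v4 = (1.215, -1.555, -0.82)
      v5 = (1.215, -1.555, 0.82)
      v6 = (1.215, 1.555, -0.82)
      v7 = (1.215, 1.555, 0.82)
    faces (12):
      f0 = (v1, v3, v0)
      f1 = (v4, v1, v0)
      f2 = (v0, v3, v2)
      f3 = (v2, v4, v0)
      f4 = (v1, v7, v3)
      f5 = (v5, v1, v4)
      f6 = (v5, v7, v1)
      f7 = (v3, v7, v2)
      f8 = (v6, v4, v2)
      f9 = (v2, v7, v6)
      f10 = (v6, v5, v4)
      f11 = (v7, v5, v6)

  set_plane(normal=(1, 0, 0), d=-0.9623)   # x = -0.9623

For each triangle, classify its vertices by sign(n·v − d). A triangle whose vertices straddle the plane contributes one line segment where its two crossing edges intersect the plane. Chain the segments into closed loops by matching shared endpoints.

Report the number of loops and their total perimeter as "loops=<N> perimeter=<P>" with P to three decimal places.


Straddling triangles (8 of 12):
  (v4,v1,v0) [+--] → (-0.9623, -1.555, 0.649453)–(-0.9623, -1.555, -0.82)  len=1.4695
  (v2,v4,v0) [-+-] → (-0.9623, 1.23159, -0.82)–(-0.9623, -1.555, -0.82)  len=2.7866
  (v1,v7,v3) [-+-] → (-0.9623, -1.23159, 0.82)–(-0.9623, 1.555, 0.82)  len=2.7866
  (v5,v1,v4) [+-+] → (-0.9623, -1.555, 0.82)–(-0.9623, -1.555, 0.649453)  len=0.1705
  (v5,v7,v1) [++-] → (-0.9623, -1.23159, 0.82)–(-0.9623, -1.555, 0.82)  len=0.3234
  (v3,v7,v2) [-+-] → (-0.9623, 1.555, 0.82)–(-0.9623, 1.555, -0.649453)  len=1.4695
  (v6,v4,v2) [++-] → (-0.9623, 1.23159, -0.82)–(-0.9623, 1.555, -0.82)  len=0.3234
  (v2,v7,v6) [-++] → (-0.9623, 1.555, -0.649453)–(-0.9623, 1.555, -0.82)  len=0.1705

Chained into 1 loop(s):
  loop 1: 8 segments, perimeter = 9.5000
Total perimeter = 9.500

loops=1 perimeter=9.500


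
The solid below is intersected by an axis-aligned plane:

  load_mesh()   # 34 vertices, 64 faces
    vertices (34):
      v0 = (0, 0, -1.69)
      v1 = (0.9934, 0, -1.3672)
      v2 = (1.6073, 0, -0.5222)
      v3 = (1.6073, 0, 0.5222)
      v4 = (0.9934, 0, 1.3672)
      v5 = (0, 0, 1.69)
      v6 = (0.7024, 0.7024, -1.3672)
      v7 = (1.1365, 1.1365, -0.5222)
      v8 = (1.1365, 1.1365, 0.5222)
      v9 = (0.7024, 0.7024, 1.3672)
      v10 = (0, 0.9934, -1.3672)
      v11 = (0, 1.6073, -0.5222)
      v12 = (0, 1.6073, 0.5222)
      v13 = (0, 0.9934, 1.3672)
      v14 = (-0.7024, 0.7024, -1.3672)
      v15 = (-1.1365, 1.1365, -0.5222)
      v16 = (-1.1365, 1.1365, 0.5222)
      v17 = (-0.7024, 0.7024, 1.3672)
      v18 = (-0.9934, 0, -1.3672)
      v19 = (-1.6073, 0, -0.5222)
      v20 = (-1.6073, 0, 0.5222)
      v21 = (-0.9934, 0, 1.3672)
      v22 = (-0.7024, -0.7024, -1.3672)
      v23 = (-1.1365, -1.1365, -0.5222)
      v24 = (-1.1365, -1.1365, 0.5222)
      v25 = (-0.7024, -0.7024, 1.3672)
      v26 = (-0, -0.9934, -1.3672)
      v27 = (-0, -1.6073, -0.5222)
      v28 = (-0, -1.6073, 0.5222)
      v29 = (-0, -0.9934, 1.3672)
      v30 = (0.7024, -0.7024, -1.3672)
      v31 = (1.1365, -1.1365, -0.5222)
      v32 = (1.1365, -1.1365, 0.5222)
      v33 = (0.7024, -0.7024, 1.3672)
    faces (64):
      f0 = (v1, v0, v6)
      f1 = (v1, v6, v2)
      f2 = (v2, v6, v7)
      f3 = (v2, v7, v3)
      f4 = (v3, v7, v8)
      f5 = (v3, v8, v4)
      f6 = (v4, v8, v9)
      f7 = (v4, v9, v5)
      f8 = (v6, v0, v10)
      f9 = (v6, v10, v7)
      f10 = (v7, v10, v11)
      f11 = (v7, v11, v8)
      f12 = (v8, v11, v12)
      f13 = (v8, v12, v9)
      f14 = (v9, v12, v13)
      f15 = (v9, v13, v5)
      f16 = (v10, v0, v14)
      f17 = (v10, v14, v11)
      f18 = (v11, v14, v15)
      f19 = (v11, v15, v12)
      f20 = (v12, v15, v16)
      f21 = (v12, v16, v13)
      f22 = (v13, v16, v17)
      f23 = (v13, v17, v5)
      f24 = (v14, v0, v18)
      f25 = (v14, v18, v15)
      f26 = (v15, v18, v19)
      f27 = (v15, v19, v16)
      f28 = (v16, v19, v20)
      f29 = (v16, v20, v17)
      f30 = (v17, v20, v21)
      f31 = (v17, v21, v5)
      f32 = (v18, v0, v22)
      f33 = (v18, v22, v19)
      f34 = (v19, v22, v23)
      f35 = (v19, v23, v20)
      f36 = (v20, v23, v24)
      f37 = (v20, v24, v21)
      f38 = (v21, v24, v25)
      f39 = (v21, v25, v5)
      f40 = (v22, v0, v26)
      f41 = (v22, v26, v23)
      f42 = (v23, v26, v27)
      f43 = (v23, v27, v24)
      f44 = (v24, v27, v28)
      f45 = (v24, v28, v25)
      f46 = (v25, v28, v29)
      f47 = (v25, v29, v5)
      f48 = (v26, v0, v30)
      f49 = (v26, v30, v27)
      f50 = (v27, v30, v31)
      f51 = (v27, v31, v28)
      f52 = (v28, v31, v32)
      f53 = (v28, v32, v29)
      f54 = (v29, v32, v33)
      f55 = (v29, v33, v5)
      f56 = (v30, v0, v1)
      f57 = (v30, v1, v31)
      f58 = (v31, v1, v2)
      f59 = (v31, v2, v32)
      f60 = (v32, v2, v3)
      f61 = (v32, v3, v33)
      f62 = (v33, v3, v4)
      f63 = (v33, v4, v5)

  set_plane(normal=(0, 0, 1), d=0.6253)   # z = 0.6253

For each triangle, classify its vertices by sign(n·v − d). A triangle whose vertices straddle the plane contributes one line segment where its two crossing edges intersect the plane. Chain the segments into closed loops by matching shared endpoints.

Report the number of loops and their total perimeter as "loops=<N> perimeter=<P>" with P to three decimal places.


Straddling triangles (16 of 64):
  (v3,v8,v4) [--+] → (1.11904, 0.997834, 0.6253)–(1.5324, 0, 0.6253)  len=1.0801
  (v4,v8,v9) [+-+] → (1.11904, 0.997834, 0.6253)–(1.08353, 1.08353, 0.6253)  len=0.0928
  (v8,v12,v9) [--+] → (0.0857011, 1.49689, 0.6253)–(1.08353, 1.08353, 0.6253)  len=1.0801
  (v9,v12,v13) [+-+] → (0.0857011, 1.49689, 0.6253)–(0, 1.5324, 0.6253)  len=0.0928
  (v12,v16,v13) [--+] → (-0.997834, 1.11904, 0.6253)–(0, 1.5324, 0.6253)  len=1.0801
  (v13,v16,v17) [+-+] → (-0.997834, 1.11904, 0.6253)–(-1.08353, 1.08353, 0.6253)  len=0.0928
  (v16,v20,v17) [--+] → (-1.49689, 0.0857011, 0.6253)–(-1.08353, 1.08353, 0.6253)  len=1.0801
  (v17,v20,v21) [+-+] → (-1.49689, 0.0857011, 0.6253)–(-1.5324, 0, 0.6253)  len=0.0928
  (v20,v24,v21) [--+] → (-1.11904, -0.997834, 0.6253)–(-1.5324, 0, 0.6253)  len=1.0801
  (v21,v24,v25) [+-+] → (-1.11904, -0.997834, 0.6253)–(-1.08353, -1.08353, 0.6253)  len=0.0928
  (v24,v28,v25) [--+] → (-0.0857011, -1.49689, 0.6253)–(-1.08353, -1.08353, 0.6253)  len=1.0801
  (v25,v28,v29) [+-+] → (-0.0857011, -1.49689, 0.6253)–(0, -1.5324, 0.6253)  len=0.0928
  (v28,v32,v29) [--+] → (0.997834, -1.11904, 0.6253)–(0, -1.5324, 0.6253)  len=1.0801
  (v29,v32,v33) [+-+] → (0.997834, -1.11904, 0.6253)–(1.08353, -1.08353, 0.6253)  len=0.0928
  (v32,v3,v33) [--+] → (1.49689, -0.0857011, 0.6253)–(1.08353, -1.08353, 0.6253)  len=1.0801
  (v33,v3,v4) [+-+] → (1.49689, -0.0857011, 0.6253)–(1.5324, 0, 0.6253)  len=0.0928

Chained into 1 loop(s):
  loop 1: 16 segments, perimeter = 9.3826
Total perimeter = 9.383

loops=1 perimeter=9.383


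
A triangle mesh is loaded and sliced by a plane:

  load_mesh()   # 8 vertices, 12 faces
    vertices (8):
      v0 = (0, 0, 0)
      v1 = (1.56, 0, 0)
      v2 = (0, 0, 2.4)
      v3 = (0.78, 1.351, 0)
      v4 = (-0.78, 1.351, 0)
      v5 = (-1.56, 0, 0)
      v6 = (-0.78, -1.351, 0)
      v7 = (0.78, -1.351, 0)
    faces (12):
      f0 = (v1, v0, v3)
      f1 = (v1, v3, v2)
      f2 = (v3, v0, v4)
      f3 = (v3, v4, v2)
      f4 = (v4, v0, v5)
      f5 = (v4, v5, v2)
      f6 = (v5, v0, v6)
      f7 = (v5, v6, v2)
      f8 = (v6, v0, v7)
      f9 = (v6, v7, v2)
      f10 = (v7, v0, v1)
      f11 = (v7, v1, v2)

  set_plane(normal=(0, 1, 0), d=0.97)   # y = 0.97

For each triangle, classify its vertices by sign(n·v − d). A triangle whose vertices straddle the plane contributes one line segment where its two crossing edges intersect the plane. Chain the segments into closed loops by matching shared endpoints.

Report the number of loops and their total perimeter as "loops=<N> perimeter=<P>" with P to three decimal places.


Straddling triangles (6 of 12):
  (v1,v0,v3) [--+] → (0.56003, 0.97, 0)–(0.99997, 0.97, 0)  len=0.4399
  (v1,v3,v2) [-+-] → (0.99997, 0.97, 0)–(0.56003, 0.97, 0.676832)  len=0.8072
  (v3,v0,v4) [+-+] → (0.56003, 0.97, 0)–(-0.56003, 0.97, 0)  len=1.1201
  (v3,v4,v2) [++-] → (-0.56003, 0.97, 0.676832)–(0.56003, 0.97, 0.676832)  len=1.1201
  (v4,v0,v5) [+--] → (-0.56003, 0.97, 0)–(-0.99997, 0.97, 0)  len=0.4399
  (v4,v5,v2) [+--] → (-0.99997, 0.97, 0)–(-0.56003, 0.97, 0.676832)  len=0.8072

Chained into 1 loop(s):
  loop 1: 6 segments, perimeter = 4.7345
Total perimeter = 4.734

loops=1 perimeter=4.734


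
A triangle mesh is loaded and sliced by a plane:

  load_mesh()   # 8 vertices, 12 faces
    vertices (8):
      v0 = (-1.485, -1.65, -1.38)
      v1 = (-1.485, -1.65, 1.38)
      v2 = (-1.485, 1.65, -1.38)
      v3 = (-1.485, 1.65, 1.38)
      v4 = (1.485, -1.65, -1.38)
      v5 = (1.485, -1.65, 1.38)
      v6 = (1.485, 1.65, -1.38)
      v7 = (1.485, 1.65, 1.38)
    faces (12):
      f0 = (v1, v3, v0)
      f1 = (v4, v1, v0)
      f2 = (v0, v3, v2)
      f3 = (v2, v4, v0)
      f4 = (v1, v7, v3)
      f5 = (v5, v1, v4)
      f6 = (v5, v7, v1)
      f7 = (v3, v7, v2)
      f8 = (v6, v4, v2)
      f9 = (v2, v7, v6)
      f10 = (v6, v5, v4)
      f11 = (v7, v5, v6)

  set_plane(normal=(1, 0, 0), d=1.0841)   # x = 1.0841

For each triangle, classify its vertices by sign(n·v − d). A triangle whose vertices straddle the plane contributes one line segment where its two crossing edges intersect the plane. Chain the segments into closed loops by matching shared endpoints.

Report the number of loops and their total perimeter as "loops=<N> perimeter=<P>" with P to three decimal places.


Straddling triangles (8 of 12):
  (v4,v1,v0) [+--] → (1.0841, -1.65, -1.00745)–(1.0841, -1.65, -1.38)  len=0.3726
  (v2,v4,v0) [-+-] → (1.0841, -1.20456, -1.38)–(1.0841, -1.65, -1.38)  len=0.4454
  (v1,v7,v3) [-+-] → (1.0841, 1.20456, 1.38)–(1.0841, 1.65, 1.38)  len=0.4454
  (v5,v1,v4) [+-+] → (1.0841, -1.65, 1.38)–(1.0841, -1.65, -1.00745)  len=2.3874
  (v5,v7,v1) [++-] → (1.0841, 1.20456, 1.38)–(1.0841, -1.65, 1.38)  len=2.8546
  (v3,v7,v2) [-+-] → (1.0841, 1.65, 1.38)–(1.0841, 1.65, 1.00745)  len=0.3726
  (v6,v4,v2) [++-] → (1.0841, -1.20456, -1.38)–(1.0841, 1.65, -1.38)  len=2.8546
  (v2,v7,v6) [-++] → (1.0841, 1.65, 1.00745)–(1.0841, 1.65, -1.38)  len=2.3874

Chained into 1 loop(s):
  loop 1: 8 segments, perimeter = 12.1200
Total perimeter = 12.120

loops=1 perimeter=12.120


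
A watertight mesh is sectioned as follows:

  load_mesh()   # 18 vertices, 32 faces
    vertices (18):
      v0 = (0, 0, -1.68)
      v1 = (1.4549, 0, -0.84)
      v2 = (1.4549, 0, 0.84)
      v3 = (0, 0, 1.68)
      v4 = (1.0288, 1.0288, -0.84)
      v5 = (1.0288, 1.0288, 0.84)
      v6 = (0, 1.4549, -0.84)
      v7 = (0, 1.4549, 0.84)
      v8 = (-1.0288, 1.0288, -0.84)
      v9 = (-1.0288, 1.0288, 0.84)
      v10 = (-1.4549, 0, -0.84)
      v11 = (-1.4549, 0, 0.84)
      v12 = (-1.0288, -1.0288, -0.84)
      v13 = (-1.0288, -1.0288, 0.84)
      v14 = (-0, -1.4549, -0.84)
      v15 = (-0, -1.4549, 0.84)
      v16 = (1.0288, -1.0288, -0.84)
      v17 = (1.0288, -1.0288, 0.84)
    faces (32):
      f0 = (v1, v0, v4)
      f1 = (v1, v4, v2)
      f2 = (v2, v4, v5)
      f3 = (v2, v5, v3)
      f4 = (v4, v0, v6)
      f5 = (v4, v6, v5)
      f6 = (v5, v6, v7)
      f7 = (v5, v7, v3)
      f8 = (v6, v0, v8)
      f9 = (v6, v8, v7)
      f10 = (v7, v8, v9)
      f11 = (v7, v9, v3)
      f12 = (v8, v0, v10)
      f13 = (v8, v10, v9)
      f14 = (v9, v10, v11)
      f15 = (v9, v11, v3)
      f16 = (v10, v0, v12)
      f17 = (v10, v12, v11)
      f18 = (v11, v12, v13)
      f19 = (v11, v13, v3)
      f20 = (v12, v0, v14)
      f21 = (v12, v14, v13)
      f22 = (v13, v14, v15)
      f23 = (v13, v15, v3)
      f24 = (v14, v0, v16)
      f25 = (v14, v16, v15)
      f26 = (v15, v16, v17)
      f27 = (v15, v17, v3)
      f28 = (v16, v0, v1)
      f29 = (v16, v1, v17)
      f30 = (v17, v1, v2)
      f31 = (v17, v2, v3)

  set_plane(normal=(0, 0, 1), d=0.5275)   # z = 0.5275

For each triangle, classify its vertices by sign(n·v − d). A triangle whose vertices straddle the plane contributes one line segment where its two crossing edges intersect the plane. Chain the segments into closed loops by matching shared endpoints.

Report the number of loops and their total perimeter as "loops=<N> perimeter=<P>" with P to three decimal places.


loops=1 perimeter=8.908

Straddling triangles (16 of 32):
  (v1,v4,v2) [--+] → (1.37564, 0.191369, 0.5275)–(1.4549, 0, 0.5275)  len=0.2071
  (v2,v4,v5) [+-+] → (1.37564, 0.191369, 0.5275)–(1.0288, 1.0288, 0.5275)  len=0.9064
  (v4,v6,v5) [--+] → (0.837431, 1.10806, 0.5275)–(1.0288, 1.0288, 0.5275)  len=0.2071
  (v5,v6,v7) [+-+] → (0.837431, 1.10806, 0.5275)–(0, 1.4549, 0.5275)  len=0.9064
  (v6,v8,v7) [--+] → (-0.191369, 1.37564, 0.5275)–(0, 1.4549, 0.5275)  len=0.2071
  (v7,v8,v9) [+-+] → (-0.191369, 1.37564, 0.5275)–(-1.0288, 1.0288, 0.5275)  len=0.9064
  (v8,v10,v9) [--+] → (-1.10806, 0.837431, 0.5275)–(-1.0288, 1.0288, 0.5275)  len=0.2071
  (v9,v10,v11) [+-+] → (-1.10806, 0.837431, 0.5275)–(-1.4549, 0, 0.5275)  len=0.9064
  (v10,v12,v11) [--+] → (-1.37564, -0.191369, 0.5275)–(-1.4549, 0, 0.5275)  len=0.2071
  (v11,v12,v13) [+-+] → (-1.37564, -0.191369, 0.5275)–(-1.0288, -1.0288, 0.5275)  len=0.9064
  (v12,v14,v13) [--+] → (-0.837431, -1.10806, 0.5275)–(-1.0288, -1.0288, 0.5275)  len=0.2071
  (v13,v14,v15) [+-+] → (-0.837431, -1.10806, 0.5275)–(0, -1.4549, 0.5275)  len=0.9064
  (v14,v16,v15) [--+] → (0.191369, -1.37564, 0.5275)–(0, -1.4549, 0.5275)  len=0.2071
  (v15,v16,v17) [+-+] → (0.191369, -1.37564, 0.5275)–(1.0288, -1.0288, 0.5275)  len=0.9064
  (v16,v1,v17) [--+] → (1.10806, -0.837431, 0.5275)–(1.0288, -1.0288, 0.5275)  len=0.2071
  (v17,v1,v2) [+-+] → (1.10806, -0.837431, 0.5275)–(1.4549, 0, 0.5275)  len=0.9064

Chained into 1 loop(s):
  loop 1: 16 segments, perimeter = 8.9084
Total perimeter = 8.908


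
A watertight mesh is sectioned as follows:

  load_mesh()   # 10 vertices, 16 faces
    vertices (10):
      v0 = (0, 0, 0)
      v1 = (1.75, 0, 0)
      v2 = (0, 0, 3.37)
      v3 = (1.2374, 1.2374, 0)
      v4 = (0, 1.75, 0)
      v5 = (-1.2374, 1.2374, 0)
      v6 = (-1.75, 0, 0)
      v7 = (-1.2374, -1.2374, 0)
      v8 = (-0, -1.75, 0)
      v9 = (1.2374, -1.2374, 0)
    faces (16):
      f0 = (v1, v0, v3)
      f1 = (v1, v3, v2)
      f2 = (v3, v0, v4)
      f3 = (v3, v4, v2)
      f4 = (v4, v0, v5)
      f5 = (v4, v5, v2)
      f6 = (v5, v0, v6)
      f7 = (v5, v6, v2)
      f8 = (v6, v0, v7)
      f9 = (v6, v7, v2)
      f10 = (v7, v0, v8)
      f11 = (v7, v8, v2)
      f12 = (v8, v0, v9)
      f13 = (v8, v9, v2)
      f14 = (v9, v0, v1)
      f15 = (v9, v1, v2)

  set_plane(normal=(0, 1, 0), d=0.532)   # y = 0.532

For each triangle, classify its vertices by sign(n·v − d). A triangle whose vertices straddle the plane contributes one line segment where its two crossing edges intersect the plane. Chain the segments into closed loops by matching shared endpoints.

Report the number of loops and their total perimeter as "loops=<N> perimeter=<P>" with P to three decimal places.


Straddling triangles (8 of 16):
  (v1,v0,v3) [--+] → (0.532, 0.532, 0)–(1.52962, 0.532, 0)  len=0.9976
  (v1,v3,v2) [-+-] → (1.52962, 0.532, 0)–(0.532, 0.532, 1.92112)  len=2.1647
  (v3,v0,v4) [+-+] → (0.532, 0.532, 0)–(0, 0.532, 0)  len=0.5320
  (v3,v4,v2) [++-] → (0, 0.532, 2.34552)–(0.532, 0.532, 1.92112)  len=0.6805
  (v4,v0,v5) [+-+] → (0, 0.532, 0)–(-0.532, 0.532, 0)  len=0.5320
  (v4,v5,v2) [++-] → (-0.532, 0.532, 1.92112)–(0, 0.532, 2.34552)  len=0.6805
  (v5,v0,v6) [+--] → (-0.532, 0.532, 0)–(-1.52962, 0.532, 0)  len=0.9976
  (v5,v6,v2) [+--] → (-1.52962, 0.532, 0)–(-0.532, 0.532, 1.92112)  len=2.1647

Chained into 1 loop(s):
  loop 1: 8 segments, perimeter = 8.7497
Total perimeter = 8.750

loops=1 perimeter=8.750


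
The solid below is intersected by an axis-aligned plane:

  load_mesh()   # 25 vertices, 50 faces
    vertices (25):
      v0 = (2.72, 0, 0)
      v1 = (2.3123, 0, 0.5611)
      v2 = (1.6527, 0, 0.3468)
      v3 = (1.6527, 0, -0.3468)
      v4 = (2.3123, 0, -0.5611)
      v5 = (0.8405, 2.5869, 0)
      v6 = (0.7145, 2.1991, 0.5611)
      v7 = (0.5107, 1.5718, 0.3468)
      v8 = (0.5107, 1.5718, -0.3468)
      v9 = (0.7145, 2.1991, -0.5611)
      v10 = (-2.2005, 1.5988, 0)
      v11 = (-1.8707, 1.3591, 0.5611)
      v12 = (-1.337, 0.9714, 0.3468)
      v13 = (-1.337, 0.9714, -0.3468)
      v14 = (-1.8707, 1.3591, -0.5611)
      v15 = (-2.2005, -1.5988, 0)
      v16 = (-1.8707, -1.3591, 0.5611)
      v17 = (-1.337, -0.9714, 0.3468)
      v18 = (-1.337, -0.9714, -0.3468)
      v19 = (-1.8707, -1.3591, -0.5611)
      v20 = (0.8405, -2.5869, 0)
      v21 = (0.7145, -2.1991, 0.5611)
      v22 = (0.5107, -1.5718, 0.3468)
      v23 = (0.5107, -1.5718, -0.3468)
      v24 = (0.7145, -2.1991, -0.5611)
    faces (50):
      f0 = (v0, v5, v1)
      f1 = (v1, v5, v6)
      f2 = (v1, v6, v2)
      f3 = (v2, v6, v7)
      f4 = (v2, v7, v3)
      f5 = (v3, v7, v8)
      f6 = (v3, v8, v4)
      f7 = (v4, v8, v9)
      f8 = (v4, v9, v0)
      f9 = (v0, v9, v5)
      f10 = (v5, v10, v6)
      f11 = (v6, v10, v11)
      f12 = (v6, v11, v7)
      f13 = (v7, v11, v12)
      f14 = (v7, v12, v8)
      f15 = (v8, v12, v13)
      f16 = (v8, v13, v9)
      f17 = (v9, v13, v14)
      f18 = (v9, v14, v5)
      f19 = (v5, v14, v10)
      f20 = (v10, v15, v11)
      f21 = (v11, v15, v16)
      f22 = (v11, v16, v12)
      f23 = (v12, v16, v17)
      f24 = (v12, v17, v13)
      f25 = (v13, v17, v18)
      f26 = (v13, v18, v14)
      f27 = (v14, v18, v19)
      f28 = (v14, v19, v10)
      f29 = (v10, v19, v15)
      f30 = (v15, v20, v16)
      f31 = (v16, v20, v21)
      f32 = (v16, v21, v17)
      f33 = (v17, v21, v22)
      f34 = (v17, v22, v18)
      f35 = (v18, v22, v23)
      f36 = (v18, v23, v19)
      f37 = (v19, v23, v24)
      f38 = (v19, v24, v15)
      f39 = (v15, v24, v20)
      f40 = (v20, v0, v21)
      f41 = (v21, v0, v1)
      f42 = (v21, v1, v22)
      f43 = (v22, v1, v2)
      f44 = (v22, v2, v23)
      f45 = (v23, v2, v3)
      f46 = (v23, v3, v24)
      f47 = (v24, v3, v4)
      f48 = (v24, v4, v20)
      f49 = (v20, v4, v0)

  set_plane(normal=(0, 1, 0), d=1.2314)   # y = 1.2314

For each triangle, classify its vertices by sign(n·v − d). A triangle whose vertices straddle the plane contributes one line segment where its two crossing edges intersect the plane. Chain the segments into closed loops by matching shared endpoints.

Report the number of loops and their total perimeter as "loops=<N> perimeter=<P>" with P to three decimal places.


Straddling triangles (22 of 50):
  (v0,v5,v1) [-+-] → (1.82533, 1.2314, 0)–(1.6117, 1.2314, 0.294009)  len=0.3634
  (v1,v5,v6) [-++] → (1.6117, 1.2314, 0.294009)–(1.4176, 1.2314, 0.5611)  len=0.3302
  (v1,v6,v2) [-+-] → (1.4176, 1.2314, 0.5611)–(1.12735, 1.2314, 0.466799)  len=0.3052
  (v2,v6,v7) [-++] → (1.12735, 1.2314, 0.466799)–(0.75802, 1.2314, 0.3468)  len=0.3883
  (v2,v7,v3) [-+-] → (0.75802, 1.2314, 0.3468)–(0.75802, 1.2314, 0.196589)  len=0.1502
  (v3,v7,v8) [-++] → (0.75802, 1.2314, 0.196589)–(0.75802, 1.2314, -0.3468)  len=0.5434
  (v3,v8,v4) [-+-] → (0.75802, 1.2314, -0.3468)–(0.900867, 1.2314, -0.39321)  len=0.1502
  (v4,v8,v9) [-++] → (0.900867, 1.2314, -0.39321)–(1.4176, 1.2314, -0.5611)  len=0.5433
  (v4,v9,v0) [-+-] → (1.4176, 1.2314, -0.5611)–(1.59701, 1.2314, -0.314192)  len=0.3052
  (v0,v9,v5) [-++] → (1.59701, 1.2314, -0.314192)–(1.82533, 1.2314, 0)  len=0.3884
  (v7,v11,v12) [++-] → (-1.69491, 1.2314, 0.490514)–(-0.536863, 1.2314, 0.3468)  len=1.1669
  (v7,v12,v8) [+-+] → (-0.536863, 1.2314, 0.3468)–(-0.536863, 1.2314, 0.0464402)  len=0.3004
  (v8,v12,v13) [+--] → (-0.536863, 1.2314, 0.0464402)–(-0.536863, 1.2314, -0.3468)  len=0.3932
  (v8,v13,v9) [+-+] → (-0.536863, 1.2314, -0.3468)–(-0.902537, 1.2314, -0.392184)  len=0.3685
  (v9,v13,v14) [+-+] → (-0.902537, 1.2314, -0.392184)–(-1.69491, 1.2314, -0.490514)  len=0.7985
  (v10,v15,v11) [+-+] → (-2.2005, 1.2314, 0)–(-1.88494, 1.2314, 0.536876)  len=0.6227
  (v11,v15,v16) [+--] → (-1.88494, 1.2314, 0.536876)–(-1.8707, 1.2314, 0.5611)  len=0.0281
  (v11,v16,v12) [+--] → (-1.8707, 1.2314, 0.5611)–(-1.69491, 1.2314, 0.490514)  len=0.1894
  (v13,v18,v14) [--+] → (-1.84146, 1.2314, -0.549357)–(-1.69491, 1.2314, -0.490514)  len=0.1579
  (v14,v18,v19) [+--] → (-1.84146, 1.2314, -0.549357)–(-1.8707, 1.2314, -0.5611)  len=0.0315
  (v14,v19,v10) [+-+] → (-1.8707, 1.2314, -0.5611)–(-2.15954, 1.2314, -0.0696941)  len=0.5700
  (v10,v19,v15) [+--] → (-2.15954, 1.2314, -0.0696941)–(-2.2005, 1.2314, 0)  len=0.0808

Chained into 2 loop(s):
  loop 1: 10 segments, perimeter = 3.4678
  loop 2: 12 segments, perimeter = 4.7080
Total perimeter = 8.176

loops=2 perimeter=8.176


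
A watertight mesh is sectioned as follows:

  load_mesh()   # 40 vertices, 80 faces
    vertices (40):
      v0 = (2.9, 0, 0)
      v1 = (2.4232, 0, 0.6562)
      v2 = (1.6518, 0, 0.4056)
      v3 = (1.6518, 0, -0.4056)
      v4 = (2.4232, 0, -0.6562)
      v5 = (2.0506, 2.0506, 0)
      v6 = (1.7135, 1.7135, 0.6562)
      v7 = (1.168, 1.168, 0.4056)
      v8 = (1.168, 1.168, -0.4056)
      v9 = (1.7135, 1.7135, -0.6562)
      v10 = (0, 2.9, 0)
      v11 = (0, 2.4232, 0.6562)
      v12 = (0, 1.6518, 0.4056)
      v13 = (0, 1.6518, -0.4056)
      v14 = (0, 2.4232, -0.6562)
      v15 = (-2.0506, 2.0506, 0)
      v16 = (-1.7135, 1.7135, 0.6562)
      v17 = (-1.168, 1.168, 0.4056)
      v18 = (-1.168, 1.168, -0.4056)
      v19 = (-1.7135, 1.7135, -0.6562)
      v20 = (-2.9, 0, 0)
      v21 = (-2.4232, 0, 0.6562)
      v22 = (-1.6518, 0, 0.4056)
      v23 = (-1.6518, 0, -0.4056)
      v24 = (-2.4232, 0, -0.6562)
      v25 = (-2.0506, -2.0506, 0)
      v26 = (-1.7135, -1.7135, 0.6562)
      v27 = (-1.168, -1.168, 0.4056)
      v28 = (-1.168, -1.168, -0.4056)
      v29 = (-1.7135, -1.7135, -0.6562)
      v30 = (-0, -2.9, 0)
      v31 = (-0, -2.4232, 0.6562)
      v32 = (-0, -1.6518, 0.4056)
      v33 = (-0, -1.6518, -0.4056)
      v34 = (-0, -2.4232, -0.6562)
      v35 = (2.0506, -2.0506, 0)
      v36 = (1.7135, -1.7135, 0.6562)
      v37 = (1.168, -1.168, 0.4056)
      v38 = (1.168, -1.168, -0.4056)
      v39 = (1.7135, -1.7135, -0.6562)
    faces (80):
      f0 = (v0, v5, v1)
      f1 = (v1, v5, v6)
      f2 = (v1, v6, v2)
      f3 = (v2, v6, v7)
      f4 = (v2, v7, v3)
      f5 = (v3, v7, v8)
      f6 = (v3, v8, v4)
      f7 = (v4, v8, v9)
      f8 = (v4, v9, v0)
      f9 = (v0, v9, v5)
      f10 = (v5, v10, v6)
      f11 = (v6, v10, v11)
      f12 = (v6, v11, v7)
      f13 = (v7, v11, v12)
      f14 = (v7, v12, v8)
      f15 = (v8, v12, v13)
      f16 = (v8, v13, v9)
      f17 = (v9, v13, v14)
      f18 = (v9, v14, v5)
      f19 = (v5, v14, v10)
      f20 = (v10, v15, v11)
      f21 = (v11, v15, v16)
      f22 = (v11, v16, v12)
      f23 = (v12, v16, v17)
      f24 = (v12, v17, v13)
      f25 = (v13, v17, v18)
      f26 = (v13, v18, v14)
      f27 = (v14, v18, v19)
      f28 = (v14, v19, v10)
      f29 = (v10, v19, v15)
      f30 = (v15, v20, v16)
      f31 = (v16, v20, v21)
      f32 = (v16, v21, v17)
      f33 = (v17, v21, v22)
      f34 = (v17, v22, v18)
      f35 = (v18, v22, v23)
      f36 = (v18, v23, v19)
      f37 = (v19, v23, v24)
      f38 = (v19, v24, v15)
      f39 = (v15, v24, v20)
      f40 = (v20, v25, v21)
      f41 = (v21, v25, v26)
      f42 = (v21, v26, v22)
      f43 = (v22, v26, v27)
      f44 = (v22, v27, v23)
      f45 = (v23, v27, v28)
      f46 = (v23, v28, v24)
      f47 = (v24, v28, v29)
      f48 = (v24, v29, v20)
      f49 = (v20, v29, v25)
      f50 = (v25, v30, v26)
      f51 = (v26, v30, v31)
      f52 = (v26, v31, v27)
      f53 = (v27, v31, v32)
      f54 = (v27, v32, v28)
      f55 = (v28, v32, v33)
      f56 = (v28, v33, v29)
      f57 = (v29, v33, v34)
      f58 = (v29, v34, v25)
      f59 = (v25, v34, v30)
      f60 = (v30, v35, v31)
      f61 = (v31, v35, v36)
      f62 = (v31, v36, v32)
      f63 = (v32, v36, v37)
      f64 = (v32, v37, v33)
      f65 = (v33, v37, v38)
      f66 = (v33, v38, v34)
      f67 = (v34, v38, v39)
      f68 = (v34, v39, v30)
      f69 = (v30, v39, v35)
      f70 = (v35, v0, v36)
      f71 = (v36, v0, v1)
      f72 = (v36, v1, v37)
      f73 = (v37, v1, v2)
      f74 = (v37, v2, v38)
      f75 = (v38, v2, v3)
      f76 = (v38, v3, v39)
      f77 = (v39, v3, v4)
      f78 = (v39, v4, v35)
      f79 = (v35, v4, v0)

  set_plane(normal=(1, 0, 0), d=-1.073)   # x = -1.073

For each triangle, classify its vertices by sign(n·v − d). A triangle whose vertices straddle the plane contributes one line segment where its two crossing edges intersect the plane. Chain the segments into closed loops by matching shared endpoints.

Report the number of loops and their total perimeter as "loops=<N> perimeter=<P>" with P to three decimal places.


Straddling triangles (20 of 80):
  (v10,v15,v11) [+-+] → (-1.073, 2.45554, 0)–(-1.073, 2.22823, 0.312836)  len=0.3867
  (v11,v15,v16) [+--] → (-1.073, 2.22823, 0.312836)–(-1.073, 1.97878, 0.6562)  len=0.4244
  (v11,v16,v12) [+-+] → (-1.073, 1.97878, 0.6562)–(-1.073, 1.69044, 0.562527)  len=0.3032
  (v12,v16,v17) [+--] → (-1.073, 1.69044, 0.562527)–(-1.073, 1.20735, 0.4056)  len=0.5079
  (v12,v17,v13) [+-+] → (-1.073, 1.20735, 0.4056)–(-1.073, 1.20735, 0.339621)  len=0.0660
  (v13,v17,v18) [+--] → (-1.073, 1.20735, 0.339621)–(-1.073, 1.20735, -0.4056)  len=0.7452
  (v13,v18,v14) [+-+] → (-1.073, 1.20735, -0.4056)–(-1.073, 1.27009, -0.425983)  len=0.0660
  (v14,v18,v19) [+--] → (-1.073, 1.27009, -0.425983)–(-1.073, 1.97878, -0.6562)  len=0.7451
  (v14,v19,v10) [+-+] → (-1.073, 1.97878, -0.6562)–(-1.073, 2.15701, -0.410915)  len=0.3032
  (v10,v19,v15) [+--] → (-1.073, 2.15701, -0.410915)–(-1.073, 2.45554, 0)  len=0.5079
  (v25,v30,v26) [-+-] → (-1.073, -2.45554, 0)–(-1.073, -2.15701, 0.410915)  len=0.5079
  (v26,v30,v31) [-++] → (-1.073, -2.15701, 0.410915)–(-1.073, -1.97878, 0.6562)  len=0.3032
  (v26,v31,v27) [-+-] → (-1.073, -1.97878, 0.6562)–(-1.073, -1.27009, 0.425983)  len=0.7451
  (v27,v31,v32) [-++] → (-1.073, -1.27009, 0.425983)–(-1.073, -1.20735, 0.4056)  len=0.0660
  (v27,v32,v28) [-+-] → (-1.073, -1.20735, 0.4056)–(-1.073, -1.20735, -0.339621)  len=0.7452
  (v28,v32,v33) [-++] → (-1.073, -1.20735, -0.339621)–(-1.073, -1.20735, -0.4056)  len=0.0660
  (v28,v33,v29) [-+-] → (-1.073, -1.20735, -0.4056)–(-1.073, -1.69044, -0.562527)  len=0.5079
  (v29,v33,v34) [-++] → (-1.073, -1.69044, -0.562527)–(-1.073, -1.97878, -0.6562)  len=0.3032
  (v29,v34,v25) [-+-] → (-1.073, -1.97878, -0.6562)–(-1.073, -2.22823, -0.312836)  len=0.4244
  (v25,v34,v30) [-++] → (-1.073, -2.22823, -0.312836)–(-1.073, -2.45554, 0)  len=0.3867

Chained into 2 loop(s):
  loop 1: 10 segments, perimeter = 4.0556
  loop 2: 10 segments, perimeter = 4.0556
Total perimeter = 8.111

loops=2 perimeter=8.111


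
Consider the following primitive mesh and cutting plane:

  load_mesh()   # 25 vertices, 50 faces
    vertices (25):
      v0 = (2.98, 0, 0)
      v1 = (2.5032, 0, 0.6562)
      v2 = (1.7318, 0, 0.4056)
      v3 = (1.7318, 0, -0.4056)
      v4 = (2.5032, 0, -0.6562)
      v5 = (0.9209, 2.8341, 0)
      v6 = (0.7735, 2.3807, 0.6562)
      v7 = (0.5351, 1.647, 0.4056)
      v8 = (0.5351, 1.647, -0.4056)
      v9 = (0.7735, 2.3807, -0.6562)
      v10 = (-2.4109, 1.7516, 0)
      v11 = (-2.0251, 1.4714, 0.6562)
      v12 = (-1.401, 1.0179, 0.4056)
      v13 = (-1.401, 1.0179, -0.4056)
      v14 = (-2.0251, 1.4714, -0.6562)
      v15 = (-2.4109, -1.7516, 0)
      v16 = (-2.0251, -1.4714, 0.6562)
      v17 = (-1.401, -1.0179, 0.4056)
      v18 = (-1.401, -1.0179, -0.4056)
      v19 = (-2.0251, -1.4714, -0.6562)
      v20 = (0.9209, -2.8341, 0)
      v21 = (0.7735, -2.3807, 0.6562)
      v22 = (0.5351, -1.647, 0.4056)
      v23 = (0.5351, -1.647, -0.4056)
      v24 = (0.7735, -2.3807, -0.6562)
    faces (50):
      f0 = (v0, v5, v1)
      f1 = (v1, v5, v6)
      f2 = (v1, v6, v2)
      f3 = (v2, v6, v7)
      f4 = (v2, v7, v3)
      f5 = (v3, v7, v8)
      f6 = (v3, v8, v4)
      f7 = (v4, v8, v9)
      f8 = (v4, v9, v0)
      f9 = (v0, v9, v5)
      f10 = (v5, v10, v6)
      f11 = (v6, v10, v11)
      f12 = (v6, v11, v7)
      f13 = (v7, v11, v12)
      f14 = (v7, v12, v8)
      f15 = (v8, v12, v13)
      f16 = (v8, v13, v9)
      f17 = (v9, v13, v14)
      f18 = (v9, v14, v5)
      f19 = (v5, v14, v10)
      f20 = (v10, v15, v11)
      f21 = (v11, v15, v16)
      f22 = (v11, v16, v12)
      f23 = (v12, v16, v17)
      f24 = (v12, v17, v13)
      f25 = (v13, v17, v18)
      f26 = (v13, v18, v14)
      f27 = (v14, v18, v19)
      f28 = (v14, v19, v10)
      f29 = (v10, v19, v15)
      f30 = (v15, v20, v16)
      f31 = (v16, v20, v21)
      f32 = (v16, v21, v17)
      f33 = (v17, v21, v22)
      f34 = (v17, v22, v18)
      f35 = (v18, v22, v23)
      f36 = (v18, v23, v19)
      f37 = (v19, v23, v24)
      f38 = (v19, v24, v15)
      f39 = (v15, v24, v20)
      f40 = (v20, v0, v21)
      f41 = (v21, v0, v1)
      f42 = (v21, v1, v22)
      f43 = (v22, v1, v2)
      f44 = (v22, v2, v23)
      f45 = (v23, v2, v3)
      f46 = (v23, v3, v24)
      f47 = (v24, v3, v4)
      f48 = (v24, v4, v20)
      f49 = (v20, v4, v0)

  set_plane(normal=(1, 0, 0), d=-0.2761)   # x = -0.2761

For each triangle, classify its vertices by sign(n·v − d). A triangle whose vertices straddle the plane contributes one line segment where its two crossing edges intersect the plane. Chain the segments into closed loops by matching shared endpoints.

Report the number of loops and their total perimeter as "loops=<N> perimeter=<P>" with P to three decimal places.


loops=2 perimeter=7.518

Straddling triangles (20 of 50):
  (v5,v10,v6) [+-+] → (-0.2761, 2.4452, 0)–(-0.2761, 2.17334, 0.439912)  len=0.5171
  (v6,v10,v11) [+--] → (-0.2761, 2.17334, 0.439912)–(-0.2761, 2.03967, 0.6562)  len=0.2543
  (v6,v11,v7) [+-+] → (-0.2761, 2.03967, 0.6562)–(-0.2761, 1.59136, 0.485003)  len=0.4799
  (v7,v11,v12) [+--] → (-0.2761, 1.59136, 0.485003)–(-0.2761, 1.38342, 0.4056)  len=0.2226
  (v7,v12,v8) [+-+] → (-0.2761, 1.38342, 0.4056)–(-0.2761, 1.38342, -0.0657181)  len=0.4713
  (v8,v12,v13) [+--] → (-0.2761, 1.38342, -0.0657181)–(-0.2761, 1.38342, -0.4056)  len=0.3399
  (v8,v13,v9) [+-+] → (-0.2761, 1.38342, -0.4056)–(-0.2761, 1.7229, -0.535239)  len=0.3634
  (v9,v13,v14) [+--] → (-0.2761, 1.7229, -0.535239)–(-0.2761, 2.03967, -0.6562)  len=0.3391
  (v9,v14,v5) [+-+] → (-0.2761, 2.03967, -0.6562)–(-0.2761, 2.28042, -0.266623)  len=0.4580
  (v5,v14,v10) [+--] → (-0.2761, 2.28042, -0.266623)–(-0.2761, 2.4452, 0)  len=0.3134
  (v15,v20,v16) [-+-] → (-0.2761, -2.4452, 0)–(-0.2761, -2.28042, 0.266623)  len=0.3134
  (v16,v20,v21) [-++] → (-0.2761, -2.28042, 0.266623)–(-0.2761, -2.03967, 0.6562)  len=0.4580
  (v16,v21,v17) [-+-] → (-0.2761, -2.03967, 0.6562)–(-0.2761, -1.7229, 0.535239)  len=0.3391
  (v17,v21,v22) [-++] → (-0.2761, -1.7229, 0.535239)–(-0.2761, -1.38342, 0.4056)  len=0.3634
  (v17,v22,v18) [-+-] → (-0.2761, -1.38342, 0.4056)–(-0.2761, -1.38342, 0.0657181)  len=0.3399
  (v18,v22,v23) [-++] → (-0.2761, -1.38342, 0.0657181)–(-0.2761, -1.38342, -0.4056)  len=0.4713
  (v18,v23,v19) [-+-] → (-0.2761, -1.38342, -0.4056)–(-0.2761, -1.59136, -0.485003)  len=0.2226
  (v19,v23,v24) [-++] → (-0.2761, -1.59136, -0.485003)–(-0.2761, -2.03967, -0.6562)  len=0.4799
  (v19,v24,v15) [-+-] → (-0.2761, -2.03967, -0.6562)–(-0.2761, -2.17334, -0.439912)  len=0.2543
  (v15,v24,v20) [-++] → (-0.2761, -2.17334, -0.439912)–(-0.2761, -2.4452, 0)  len=0.5171

Chained into 2 loop(s):
  loop 1: 10 segments, perimeter = 3.7589
  loop 2: 10 segments, perimeter = 3.7589
Total perimeter = 7.518


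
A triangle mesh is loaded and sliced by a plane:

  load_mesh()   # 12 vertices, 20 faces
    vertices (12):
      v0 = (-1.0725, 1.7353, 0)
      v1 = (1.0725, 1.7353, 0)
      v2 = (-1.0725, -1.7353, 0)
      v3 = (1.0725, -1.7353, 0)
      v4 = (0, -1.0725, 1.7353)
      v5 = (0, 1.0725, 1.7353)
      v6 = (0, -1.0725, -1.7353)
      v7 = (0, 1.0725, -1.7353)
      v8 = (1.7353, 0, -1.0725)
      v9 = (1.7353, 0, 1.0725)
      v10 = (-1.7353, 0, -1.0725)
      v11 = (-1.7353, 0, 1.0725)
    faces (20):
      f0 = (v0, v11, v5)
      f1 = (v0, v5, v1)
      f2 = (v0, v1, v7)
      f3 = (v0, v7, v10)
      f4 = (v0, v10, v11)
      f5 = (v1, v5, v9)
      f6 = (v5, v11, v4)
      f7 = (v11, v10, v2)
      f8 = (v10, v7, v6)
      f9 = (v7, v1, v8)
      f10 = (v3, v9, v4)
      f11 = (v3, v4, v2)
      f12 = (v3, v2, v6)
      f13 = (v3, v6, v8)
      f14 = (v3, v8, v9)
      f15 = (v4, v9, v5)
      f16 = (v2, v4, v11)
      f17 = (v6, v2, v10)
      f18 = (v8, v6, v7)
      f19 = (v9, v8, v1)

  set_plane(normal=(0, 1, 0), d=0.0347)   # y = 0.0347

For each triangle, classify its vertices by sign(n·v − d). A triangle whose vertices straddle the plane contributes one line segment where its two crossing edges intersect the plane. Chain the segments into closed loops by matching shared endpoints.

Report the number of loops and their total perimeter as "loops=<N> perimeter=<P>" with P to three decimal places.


Straddling triangles (10 of 20):
  (v0,v11,v5) [+-+] → (-1.72205, 0.0347, 1.05105)–(-1.67916, 0.0347, 1.09394)  len=0.0607
  (v0,v7,v10) [++-] → (-1.67916, 0.0347, -1.09394)–(-1.72205, 0.0347, -1.05105)  len=0.0607
  (v0,v10,v11) [+--] → (-1.72205, 0.0347, -1.05105)–(-1.72205, 0.0347, 1.05105)  len=2.1021
  (v1,v5,v9) [++-] → (1.67916, 0.0347, 1.09394)–(1.72205, 0.0347, 1.05105)  len=0.0607
  (v5,v11,v4) [+--] → (-1.67916, 0.0347, 1.09394)–(0, 0.0347, 1.7353)  len=1.7975
  (v10,v7,v6) [-+-] → (-1.67916, 0.0347, -1.09394)–(0, 0.0347, -1.7353)  len=1.7975
  (v7,v1,v8) [++-] → (1.72205, 0.0347, -1.05105)–(1.67916, 0.0347, -1.09394)  len=0.0607
  (v4,v9,v5) [--+] → (1.67916, 0.0347, 1.09394)–(0, 0.0347, 1.7353)  len=1.7975
  (v8,v6,v7) [--+] → (0, 0.0347, -1.7353)–(1.67916, 0.0347, -1.09394)  len=1.7975
  (v9,v8,v1) [--+] → (1.72205, 0.0347, -1.05105)–(1.72205, 0.0347, 1.05105)  len=2.1021

Chained into 1 loop(s):
  loop 1: 10 segments, perimeter = 11.6367
Total perimeter = 11.637

loops=1 perimeter=11.637
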